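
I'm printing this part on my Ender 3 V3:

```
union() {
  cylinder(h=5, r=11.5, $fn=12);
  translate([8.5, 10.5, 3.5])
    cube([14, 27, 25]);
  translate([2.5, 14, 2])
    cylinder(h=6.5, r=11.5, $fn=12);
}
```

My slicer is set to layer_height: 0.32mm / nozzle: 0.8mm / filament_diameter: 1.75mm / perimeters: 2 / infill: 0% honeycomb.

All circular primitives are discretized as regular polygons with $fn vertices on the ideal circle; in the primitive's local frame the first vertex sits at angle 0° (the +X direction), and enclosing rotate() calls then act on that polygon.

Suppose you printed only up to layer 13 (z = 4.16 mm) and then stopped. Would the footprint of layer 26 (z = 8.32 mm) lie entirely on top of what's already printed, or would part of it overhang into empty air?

entirely on top

Compare the two slices. At z = 4.16: the cylinder: section is a regular 12-gon, circumradius r=11.5 (area = (12/2)·11.500²·sin(360°/12) = 396.75 mm²); the 14×27 cube at (8.5, 10.5) contributes its full rectangle (area 378.00 mm²); the r=11.5 cylinder at (2.5, 14) gives a regular 12-gon of circumradius 11.5 (constant along its height) (area = (12/2)·11.500²·sin(360°/12) = 396.75 mm²); Merging all regions: the regions partially overlap — summed areas 1171.50 mm² minus the doubly-counted overlap 152.81 mm² gives 1018.69 mm² — area = 1018.69 mm². At z = 8.32: the cylinder is not intersected at this z (z outside [0, 5]); the cube at (8.5, 10.5) (footprint 14×27) is included at this height (area 378.00 mm²); the cylinder at (2.5, 14): section is a regular 12-gon, circumradius r=11.5 (area = (12/2)·11.500²·sin(360°/12) = 396.75 mm²); Combining (union): the regions partially overlap — summed areas 774.75 mm² minus the doubly-counted overlap 52.64 mm² gives 722.11 mm² — area = 722.11 mm². Checking containment: the cross-section at z = 8.32 is a subset of the cross-section at z = 4.16.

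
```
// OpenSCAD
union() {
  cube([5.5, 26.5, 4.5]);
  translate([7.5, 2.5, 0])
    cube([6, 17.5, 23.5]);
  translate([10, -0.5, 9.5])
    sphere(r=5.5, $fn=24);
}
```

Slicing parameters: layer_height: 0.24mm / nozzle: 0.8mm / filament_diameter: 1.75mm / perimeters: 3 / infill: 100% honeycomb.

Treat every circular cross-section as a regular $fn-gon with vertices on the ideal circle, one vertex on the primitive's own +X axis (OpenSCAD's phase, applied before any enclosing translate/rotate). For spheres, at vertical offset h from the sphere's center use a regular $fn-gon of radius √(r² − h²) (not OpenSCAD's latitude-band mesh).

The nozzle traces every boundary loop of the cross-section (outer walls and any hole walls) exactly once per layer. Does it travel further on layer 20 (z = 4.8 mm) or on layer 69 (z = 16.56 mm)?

layer 20 (z = 4.8 mm)

Layer 20 (z = 4.8): the cube is not intersected at this z (z outside [0, 4.5]); the cube at (7.5, 2.5) is present — its section is the full 6×17.5 rectangle (perimeter 47.00 mm); the r=5.5 sphere at (10, -0.5) slices to a regular 24-gon of circumradius 2.857 (√(r²−h²) with h=4.7 from center) (perimeter = 2·24·2.857·sin(180°/24) = 17.90 mm); Merging all regions: the 2 present regions are separate (no shared area or edge), so areas and boundary lengths simply add and each stays a separate island — boundary = 64.90 mm. So its perimeter = 64.90 mm. Layer 69 (z = 16.56): the cube is not intersected at this z (z outside [0, 4.5]); the cube at (7.5, 2.5) is present — its section is the full 6×17.5 rectangle (perimeter 47.00 mm); the sphere at (10, -0.5) is absent (|z−center|=7.060 > r=5.5); Taking the union: only the 6×17.5 cube at (7.5, 2.5) is present, so the union is just that shape — boundary = 47.00 mm. So its perimeter = 47.00 mm. Layer 20 is larger (64.90 vs 47.00 mm).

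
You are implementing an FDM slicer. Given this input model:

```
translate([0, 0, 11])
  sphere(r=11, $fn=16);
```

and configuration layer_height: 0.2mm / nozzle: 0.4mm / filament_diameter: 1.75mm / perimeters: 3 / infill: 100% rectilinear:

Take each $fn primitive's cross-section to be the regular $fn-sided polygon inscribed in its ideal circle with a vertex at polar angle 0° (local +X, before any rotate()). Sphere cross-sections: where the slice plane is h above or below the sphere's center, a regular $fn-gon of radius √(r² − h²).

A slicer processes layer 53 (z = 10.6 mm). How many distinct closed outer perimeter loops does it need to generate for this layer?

1

At z = 10.6 mm: the r=11 sphere slices to a regular 16-gon of circumradius 10.993 (√(r²−h²) with h=0.4 from center). The result has 1 disconnected region.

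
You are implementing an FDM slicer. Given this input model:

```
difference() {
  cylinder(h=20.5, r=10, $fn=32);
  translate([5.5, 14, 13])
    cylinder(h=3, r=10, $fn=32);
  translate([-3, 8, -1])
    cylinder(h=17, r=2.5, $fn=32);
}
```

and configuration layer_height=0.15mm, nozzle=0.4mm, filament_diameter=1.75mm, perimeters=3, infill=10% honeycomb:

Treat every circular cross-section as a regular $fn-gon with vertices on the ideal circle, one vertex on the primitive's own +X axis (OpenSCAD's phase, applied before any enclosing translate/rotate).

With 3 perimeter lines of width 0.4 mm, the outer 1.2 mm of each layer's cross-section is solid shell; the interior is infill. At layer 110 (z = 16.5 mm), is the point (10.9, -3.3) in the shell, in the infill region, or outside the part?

At z = 16.5 mm: the r=10 cylinder gives a regular 32-gon of circumradius 10 (constant along its height); the cylinder at (5.5, 14) is absent (z outside [13, 16]); the cylinder at (-3, 8) is absent (z outside [-1, 16]); Subtracting the remaining from the first: none of the subtracted shapes is present at this height, so the r=10 cylinder is unchanged — 1 connected region. Overall, the cross-section is a single solid region. The nearest boundary edge runs (9.24, -3.83)→(9.81, -1.95); distance from the point to it = 1.44 mm. The point is not inside any of the regions above, so it lies outside the cross-section (1.44 mm from the nearest boundary).

outside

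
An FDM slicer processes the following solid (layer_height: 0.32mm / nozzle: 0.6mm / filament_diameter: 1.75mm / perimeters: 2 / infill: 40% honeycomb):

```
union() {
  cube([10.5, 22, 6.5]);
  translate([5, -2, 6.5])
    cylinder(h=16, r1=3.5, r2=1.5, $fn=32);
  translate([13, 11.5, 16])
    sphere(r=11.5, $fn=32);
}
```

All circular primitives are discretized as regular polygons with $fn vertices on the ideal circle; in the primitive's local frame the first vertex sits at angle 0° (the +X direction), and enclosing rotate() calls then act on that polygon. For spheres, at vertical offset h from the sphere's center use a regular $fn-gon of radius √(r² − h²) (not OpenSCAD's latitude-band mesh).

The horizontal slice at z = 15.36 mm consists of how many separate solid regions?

2

At z = 15.36 mm: the cube does not reach this height (z outside [0, 6.5]); the cone at (5, -2) contributes a regular 32-gon of circumradius 2.393 (interpolated between r1=3.5 and r2=1.5 at t=0.554); the r=11.5 sphere at (13, 11.5) contributes a regular 32-gon of circumradius √(11.5²−0.64²) = 11.482; Combining (union): the 2 present regions are separate (no shared area or edge), so areas and boundary lengths simply add and each stays a separate island — 2 connected regions. The result has 2 disconnected regions.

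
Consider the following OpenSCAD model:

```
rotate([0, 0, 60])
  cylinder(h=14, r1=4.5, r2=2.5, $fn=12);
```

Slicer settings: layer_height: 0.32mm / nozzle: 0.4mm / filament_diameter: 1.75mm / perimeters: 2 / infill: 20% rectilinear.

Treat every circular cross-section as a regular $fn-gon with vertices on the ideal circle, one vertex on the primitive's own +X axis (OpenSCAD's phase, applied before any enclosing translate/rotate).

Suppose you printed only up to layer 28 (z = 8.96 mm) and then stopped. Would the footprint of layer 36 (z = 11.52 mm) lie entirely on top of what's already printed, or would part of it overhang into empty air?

Compare the two slices. At z = 8.96: the cone: at t=0.640 of its height the radius interpolates to r₁+(r₂−r₁)t = 3.220, giving a regular 12-gon of that circumradius (area = (12/2)·3.220²·sin(360°/12) = 31.11 mm²); (rotated 60° about Z; rotation is an isometry so areas/perimeters/island counts are preserved). At z = 11.52: the cone: at t=0.823 of its height the radius interpolates to r₁+(r₂−r₁)t = 2.854, giving a regular 12-gon of that circumradius (area = (12/2)·2.854²·sin(360°/12) = 24.44 mm²); (rotated 60° about Z; rotation is an isometry so areas/perimeters/island counts are preserved). Checking containment: the cross-section at z = 11.52 is a subset of the cross-section at z = 8.96.

entirely on top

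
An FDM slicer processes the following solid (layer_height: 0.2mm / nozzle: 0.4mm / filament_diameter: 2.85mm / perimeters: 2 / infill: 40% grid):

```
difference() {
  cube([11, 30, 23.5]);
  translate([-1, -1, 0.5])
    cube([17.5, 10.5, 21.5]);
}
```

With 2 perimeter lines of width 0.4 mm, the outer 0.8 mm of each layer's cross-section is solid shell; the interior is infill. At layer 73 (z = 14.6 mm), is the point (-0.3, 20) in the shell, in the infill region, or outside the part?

At z = 14.6 mm: the cube (footprint 11×30) is included at this height; the 17.5×10.5 cube at (-1, -1) contributes its full rectangle; Subtracting the remaining from the first: starting from the 11×30 cube, the 17.5×10.5 cube at (-1, -1) partially overlaps it — only the 104.50 mm² overlap (of its 183.75 mm²) is removed, clipping the outline — 1 connected region. Overall, the cross-section is a single solid region. The nearest boundary edge runs (0.00, 9.50)→(0.00, 30.00); distance from the point to it = 0.30 mm. The point is not inside any of the regions above, so it lies outside the cross-section (0.30 mm from the nearest boundary).

outside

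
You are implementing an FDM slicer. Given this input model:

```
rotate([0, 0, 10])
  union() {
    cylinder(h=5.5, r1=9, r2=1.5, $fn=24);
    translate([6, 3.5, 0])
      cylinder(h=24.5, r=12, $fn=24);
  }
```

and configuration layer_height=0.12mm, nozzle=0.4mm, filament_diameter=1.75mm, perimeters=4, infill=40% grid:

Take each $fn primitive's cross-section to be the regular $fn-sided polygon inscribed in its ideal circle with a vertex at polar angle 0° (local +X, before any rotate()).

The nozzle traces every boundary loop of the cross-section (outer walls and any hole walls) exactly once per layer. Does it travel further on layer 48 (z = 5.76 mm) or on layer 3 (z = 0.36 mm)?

layer 3 (z = 0.36 mm)

Layer 48 (z = 5.76): the cone does not reach this height (z outside [0, 5.5]); the r=12 cylinder at (6, 3.5) gives a regular 24-gon of circumradius 12 (constant along its height) (perimeter = 2·24·12.000·sin(180°/24) = 75.18 mm); Combining (union): only the r=12 cylinder at (6, 3.5) is present, so the union is just that shape — boundary = 75.18 mm; (rotated 10° about Z; rotation is an isometry so areas/perimeters/island counts are preserved). So its perimeter = 75.18 mm. Layer 3 (z = 0.36): the cone (r1=9→r2=1.5) has section circumradius 8.509 here — a regular 24-gon (perimeter = 2·24·8.509·sin(180°/24) = 53.31 mm); the cylinder at (6, 3.5): section is a regular 24-gon, circumradius r=12 (perimeter = 2·24·12.000·sin(180°/24) = 75.18 mm); Merging all regions: the regions partially overlap (shared area 178.10 mm²), so the edge portions inside another operand are dropped and the merged outline is re-measured after clipping — boundary = 80.13 mm; (rotated 10° about Z; rotation is an isometry so areas/perimeters/island counts are preserved). So its perimeter = 80.13 mm. Layer 3 is larger (80.13 vs 75.18 mm).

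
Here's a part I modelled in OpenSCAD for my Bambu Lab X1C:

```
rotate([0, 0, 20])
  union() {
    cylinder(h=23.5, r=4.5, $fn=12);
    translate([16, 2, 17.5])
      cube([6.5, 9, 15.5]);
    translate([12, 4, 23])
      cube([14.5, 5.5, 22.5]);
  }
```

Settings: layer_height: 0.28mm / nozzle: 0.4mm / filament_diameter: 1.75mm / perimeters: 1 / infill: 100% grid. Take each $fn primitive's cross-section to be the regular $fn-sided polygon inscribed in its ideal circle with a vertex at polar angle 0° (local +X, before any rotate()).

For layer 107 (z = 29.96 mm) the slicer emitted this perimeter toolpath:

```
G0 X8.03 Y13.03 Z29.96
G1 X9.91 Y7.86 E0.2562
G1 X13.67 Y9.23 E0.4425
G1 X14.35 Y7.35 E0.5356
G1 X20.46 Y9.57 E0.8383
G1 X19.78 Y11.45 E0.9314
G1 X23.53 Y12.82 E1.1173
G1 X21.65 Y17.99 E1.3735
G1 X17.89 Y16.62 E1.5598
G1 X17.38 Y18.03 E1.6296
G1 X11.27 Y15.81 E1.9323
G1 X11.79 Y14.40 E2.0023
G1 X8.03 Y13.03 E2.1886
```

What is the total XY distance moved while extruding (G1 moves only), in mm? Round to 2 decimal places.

47.00 mm

Sum the Euclidean lengths of each G1 segment: total = 47.00 mm.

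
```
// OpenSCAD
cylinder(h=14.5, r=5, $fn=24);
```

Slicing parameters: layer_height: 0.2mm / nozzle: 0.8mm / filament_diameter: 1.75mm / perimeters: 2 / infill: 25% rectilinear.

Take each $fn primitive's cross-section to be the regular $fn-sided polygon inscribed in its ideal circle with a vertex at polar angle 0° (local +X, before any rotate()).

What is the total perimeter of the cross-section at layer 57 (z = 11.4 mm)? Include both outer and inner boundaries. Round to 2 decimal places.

31.33 mm

At z = 11.4 mm: the cylinder: section is a regular 24-gon, circumradius r=5 (perimeter = 2·24·5.000·sin(180°/24) = 31.33 mm). Overall, the cross-section is a single solid region. Total boundary length (outer) = 31.33 mm.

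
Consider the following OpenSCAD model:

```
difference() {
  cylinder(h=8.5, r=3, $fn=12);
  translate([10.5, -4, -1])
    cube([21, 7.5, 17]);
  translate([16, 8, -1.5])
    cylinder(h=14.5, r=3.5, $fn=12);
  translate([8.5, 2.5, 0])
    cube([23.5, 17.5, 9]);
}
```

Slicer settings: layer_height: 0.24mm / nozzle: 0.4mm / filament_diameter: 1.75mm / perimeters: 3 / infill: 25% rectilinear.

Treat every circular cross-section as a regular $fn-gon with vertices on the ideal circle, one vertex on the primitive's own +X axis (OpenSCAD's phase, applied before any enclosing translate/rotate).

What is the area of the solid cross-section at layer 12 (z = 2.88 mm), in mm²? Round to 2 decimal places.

At z = 2.88 mm: the r=3 cylinder contributes a regular 12-gon of circumradius 3 (area = (12/2)·3.000²·sin(360°/12) = 27.00 mm²); the cube at (10.5, -4) is present — its section is the full 21×7.5 rectangle (area 157.50 mm²); the r=3.5 cylinder at (16, 8) gives a regular 12-gon of circumradius 3.5 (constant along its height) (area = (12/2)·3.500²·sin(360°/12) = 36.75 mm²); the 23.5×17.5 cube at (8.5, 2.5) contributes its full rectangle (area 411.25 mm²); Taking the first minus the rest: starting from the r=3 cylinder (27.00 mm²), the 21×7.5 cube at (10.5, -4) misses the remaining region (no effect); the r=3.5 cylinder at (16, 8) misses the remaining region (no effect); the 23.5×17.5 cube at (8.5, 2.5) misses the remaining region (no effect) — area = 27.00 mm². Overall, the cross-section is a single solid region. Net area = 27.00 mm².

27.00 mm²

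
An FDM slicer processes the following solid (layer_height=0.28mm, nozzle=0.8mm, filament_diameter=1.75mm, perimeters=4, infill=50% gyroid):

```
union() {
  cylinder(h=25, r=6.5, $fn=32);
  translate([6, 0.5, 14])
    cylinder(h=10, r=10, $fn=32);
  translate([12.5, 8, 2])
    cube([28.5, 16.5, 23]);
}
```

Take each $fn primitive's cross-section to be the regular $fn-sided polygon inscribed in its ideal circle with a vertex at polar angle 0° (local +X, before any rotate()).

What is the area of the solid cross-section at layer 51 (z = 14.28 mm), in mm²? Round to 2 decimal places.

807.21 mm²

At z = 14.28 mm: the r=6.5 cylinder contributes a regular 32-gon of circumradius 6.5 (area = (32/2)·6.500²·sin(360°/32) = 131.88 mm²); the r=10 cylinder at (6, 0.5) gives a regular 32-gon of circumradius 10 (constant along its height) (area = (32/2)·10.000²·sin(360°/32) = 312.14 mm²); the 28.5×16.5 cube at (12.5, 8) contributes its full rectangle (area 470.25 mm²); Merging all regions: the regions partially overlap — summed areas 914.28 mm² minus the doubly-counted overlap 107.07 mm² gives 807.21 mm² — area = 807.21 mm². Overall, the cross-section is a single solid region. Net area = 807.21 mm².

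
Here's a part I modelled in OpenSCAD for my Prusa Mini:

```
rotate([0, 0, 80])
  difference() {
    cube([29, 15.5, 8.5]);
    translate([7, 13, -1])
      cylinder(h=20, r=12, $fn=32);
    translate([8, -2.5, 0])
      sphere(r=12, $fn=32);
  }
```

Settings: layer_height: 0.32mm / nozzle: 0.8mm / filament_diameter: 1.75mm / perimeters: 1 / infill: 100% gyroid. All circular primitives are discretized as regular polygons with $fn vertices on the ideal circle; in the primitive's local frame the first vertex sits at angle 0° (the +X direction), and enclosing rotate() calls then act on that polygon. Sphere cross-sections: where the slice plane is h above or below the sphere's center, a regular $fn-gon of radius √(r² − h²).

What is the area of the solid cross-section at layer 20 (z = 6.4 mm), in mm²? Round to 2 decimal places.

At z = 6.4 mm: the cube is present — its section is the full 29×15.5 rectangle (area 449.50 mm²); the cylinder at (7, 13): section is a regular 32-gon, circumradius r=12 (area = (32/2)·12.000²·sin(360°/32) = 449.49 mm²); the r=12 sphere at (8, -2.5) contributes a regular 32-gon of circumradius √(12²−6.4²) = 10.151 (area = (32/2)·10.151²·sin(360°/32) = 321.63 mm²); Subtracting the remaining from the first: starting from the 29×15.5 cube (449.50 mm²), the r=12 cylinder at (7, 13) partially overlaps it — only the 238.24 mm² overlap (of its 449.49 mm²) is removed, clipping the outline; the r=12 sphere at (8, -2.5) partially overlaps it — only the 36.40 mm² overlap (of its 321.63 mm²) is removed, clipping the outline — area = 174.86 mm²; (whole slice rotated 80° about Z — lengths, areas and connectivity unchanged). Overall, the cross-section is a single solid region. Net area = 174.86 mm².

174.86 mm²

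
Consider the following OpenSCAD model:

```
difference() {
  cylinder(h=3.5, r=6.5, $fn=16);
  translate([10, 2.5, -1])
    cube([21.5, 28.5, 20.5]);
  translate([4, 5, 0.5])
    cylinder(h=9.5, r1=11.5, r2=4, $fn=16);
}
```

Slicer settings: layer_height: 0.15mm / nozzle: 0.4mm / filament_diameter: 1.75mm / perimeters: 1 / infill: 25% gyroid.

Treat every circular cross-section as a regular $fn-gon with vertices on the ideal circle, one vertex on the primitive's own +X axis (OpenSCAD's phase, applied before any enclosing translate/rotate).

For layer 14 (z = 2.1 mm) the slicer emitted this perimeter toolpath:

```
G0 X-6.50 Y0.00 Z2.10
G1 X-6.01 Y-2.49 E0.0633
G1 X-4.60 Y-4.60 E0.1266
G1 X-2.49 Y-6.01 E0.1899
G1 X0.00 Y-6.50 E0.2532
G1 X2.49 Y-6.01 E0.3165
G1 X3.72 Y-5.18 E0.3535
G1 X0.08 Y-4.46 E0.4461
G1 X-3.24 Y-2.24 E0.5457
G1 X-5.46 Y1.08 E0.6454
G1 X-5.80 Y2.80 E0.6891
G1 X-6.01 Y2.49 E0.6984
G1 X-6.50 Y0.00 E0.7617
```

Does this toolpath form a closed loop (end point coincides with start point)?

yes

Start point (G0): (-6.50, 0.00). End point (last G1): the path returns to the start — closed.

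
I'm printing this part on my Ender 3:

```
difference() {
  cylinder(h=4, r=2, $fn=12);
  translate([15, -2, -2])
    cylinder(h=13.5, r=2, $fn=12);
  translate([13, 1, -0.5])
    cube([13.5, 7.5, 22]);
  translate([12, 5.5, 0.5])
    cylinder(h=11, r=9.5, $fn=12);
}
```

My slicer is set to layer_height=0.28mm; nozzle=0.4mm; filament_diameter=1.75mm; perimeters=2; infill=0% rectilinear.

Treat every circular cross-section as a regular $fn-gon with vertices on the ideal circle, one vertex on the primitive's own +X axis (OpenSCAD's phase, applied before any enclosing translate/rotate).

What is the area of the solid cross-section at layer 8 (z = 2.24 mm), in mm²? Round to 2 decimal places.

At z = 2.24 mm: the cylinder: section is a regular 12-gon, circumradius r=2 (area = (12/2)·2.000²·sin(360°/12) = 12.00 mm²); the r=2 cylinder at (15, -2) contributes a regular 12-gon of circumradius 2 (area = (12/2)·2.000²·sin(360°/12) = 12.00 mm²); the cube at (13, 1) is present — its section is the full 13.5×7.5 rectangle (area 101.25 mm²); the r=9.5 cylinder at (12, 5.5) gives a regular 12-gon of circumradius 9.5 (constant along its height) (area = (12/2)·9.500²·sin(360°/12) = 270.75 mm²); Taking the first minus the rest: starting from the r=2 cylinder (12.00 mm²), the r=2 cylinder at (15, -2) misses the remaining region (no effect); the 13.5×7.5 cube at (13, 1) misses the remaining region (no effect); the r=9.5 cylinder at (12, 5.5) misses the remaining region (no effect) — area = 12.00 mm². Overall, the cross-section is a single solid region. Net area = 12.00 mm².

12.00 mm²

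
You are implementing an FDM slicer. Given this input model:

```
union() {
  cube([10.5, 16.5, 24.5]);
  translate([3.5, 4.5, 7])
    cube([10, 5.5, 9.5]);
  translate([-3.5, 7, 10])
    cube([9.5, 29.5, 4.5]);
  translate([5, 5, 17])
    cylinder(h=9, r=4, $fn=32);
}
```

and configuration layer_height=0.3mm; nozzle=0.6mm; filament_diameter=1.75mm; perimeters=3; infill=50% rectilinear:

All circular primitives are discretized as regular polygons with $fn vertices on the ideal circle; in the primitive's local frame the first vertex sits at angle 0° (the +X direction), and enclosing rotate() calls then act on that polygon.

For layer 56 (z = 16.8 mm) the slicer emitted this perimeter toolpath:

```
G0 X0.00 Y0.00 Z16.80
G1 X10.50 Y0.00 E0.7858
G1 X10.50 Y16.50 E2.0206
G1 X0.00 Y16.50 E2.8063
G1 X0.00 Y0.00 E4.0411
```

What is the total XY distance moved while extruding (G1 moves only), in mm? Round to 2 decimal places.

54.00 mm

Sum the Euclidean lengths of each G1 segment: total = 54.00 mm.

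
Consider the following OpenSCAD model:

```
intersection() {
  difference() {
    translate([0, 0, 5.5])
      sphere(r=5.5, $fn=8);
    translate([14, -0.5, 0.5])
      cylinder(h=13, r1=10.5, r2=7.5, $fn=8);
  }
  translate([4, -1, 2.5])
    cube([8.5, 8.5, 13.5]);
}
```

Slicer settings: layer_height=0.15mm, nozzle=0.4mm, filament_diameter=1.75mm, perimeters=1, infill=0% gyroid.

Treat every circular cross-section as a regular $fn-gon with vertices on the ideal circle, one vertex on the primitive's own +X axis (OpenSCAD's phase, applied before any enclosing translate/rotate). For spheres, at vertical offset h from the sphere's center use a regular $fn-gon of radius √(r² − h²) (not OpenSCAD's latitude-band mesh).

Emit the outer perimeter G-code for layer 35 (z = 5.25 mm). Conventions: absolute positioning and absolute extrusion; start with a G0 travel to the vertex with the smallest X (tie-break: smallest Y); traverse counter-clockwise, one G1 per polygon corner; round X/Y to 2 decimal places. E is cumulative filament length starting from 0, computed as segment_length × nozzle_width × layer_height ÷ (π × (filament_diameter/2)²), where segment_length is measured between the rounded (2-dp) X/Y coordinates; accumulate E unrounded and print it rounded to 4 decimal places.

G0 X4.00 Y-1.00 Z5.25
G1 X4.80 Y-1.00 E0.0200
G1 X4.60 Y-0.50 E0.0334
G1 X5.15 Y0.83 E0.0693
G1 X4.00 Y3.61 E0.1443
G1 X4.00 Y-1.00 E0.2593

At z = 5.25 mm: the sphere: section is a regular 8-gon, circumradius = √(r²−h²) = √(5.5²−0.25²) = 5.494; the cone at (14, -0.5) contributes a regular 8-gon of circumradius 9.404 (interpolated between r1=10.5 and r2=7.5 at t=0.365); After the difference (first − rest): starting from the r=5.5 sphere, the cone at (14, -0.5) partially overlaps it — only the 0.92 mm² overlap (of its 250.12 mm²) is removed, clipping the outline — 1 connected region; the cube at (4, -1) (footprint 8.5×8.5) is included at this height; Keeping only the common overlap: the 8.5×8.5 cube at (4, -1) partially overlaps the result so far; clipping to the common part keeps 3.11 mm² — 1 connected region. The outline is a single polygon with 5 vertices. Extrusion per mm of travel: 0.4 × 0.15 / (π × 0.875²) = 0.024945. Accumulating E over each segment gives final E = 0.2593.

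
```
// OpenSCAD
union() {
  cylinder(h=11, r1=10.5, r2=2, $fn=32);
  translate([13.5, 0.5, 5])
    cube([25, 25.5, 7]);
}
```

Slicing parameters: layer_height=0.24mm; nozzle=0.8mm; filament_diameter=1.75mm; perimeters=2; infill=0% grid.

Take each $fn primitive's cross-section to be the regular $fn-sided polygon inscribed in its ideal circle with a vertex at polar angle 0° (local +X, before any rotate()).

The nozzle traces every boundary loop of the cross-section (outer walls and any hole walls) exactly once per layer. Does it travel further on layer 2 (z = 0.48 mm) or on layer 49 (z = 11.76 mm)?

layer 49 (z = 11.76 mm)

Layer 2 (z = 0.48): the cone contributes a regular 32-gon of circumradius 10.129 (interpolated between r1=10.5 and r2=2 at t=0.044) (perimeter = 2·32·10.129·sin(180°/32) = 63.54 mm); the cube at (13.5, 0.5) is not intersected at this z (z outside [5, 12]); Merging all regions: only the cone is present, so the union is just that shape — boundary = 63.54 mm. So its perimeter = 63.54 mm. Layer 49 (z = 11.76): the cone is not intersected at this z (z outside [0, 11]); the cube at (13.5, 0.5) is present — its section is the full 25×25.5 rectangle (perimeter 101.00 mm); Merging all regions: only the 25×25.5 cube at (13.5, 0.5) is present, so the union is just that shape — boundary = 101.00 mm. So its perimeter = 101.00 mm. Layer 49 is larger (101.00 vs 63.54 mm).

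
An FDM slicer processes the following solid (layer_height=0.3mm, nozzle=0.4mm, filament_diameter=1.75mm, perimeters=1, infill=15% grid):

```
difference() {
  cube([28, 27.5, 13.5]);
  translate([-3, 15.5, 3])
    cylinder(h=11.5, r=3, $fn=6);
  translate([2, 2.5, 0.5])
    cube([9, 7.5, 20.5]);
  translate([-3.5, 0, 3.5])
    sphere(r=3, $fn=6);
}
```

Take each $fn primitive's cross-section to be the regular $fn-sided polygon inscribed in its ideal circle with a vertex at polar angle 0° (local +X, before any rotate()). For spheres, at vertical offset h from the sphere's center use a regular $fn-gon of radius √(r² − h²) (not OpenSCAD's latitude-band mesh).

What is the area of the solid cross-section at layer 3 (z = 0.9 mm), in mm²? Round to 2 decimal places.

At z = 0.9 mm: the cube is present — its section is the full 28×27.5 rectangle (area 770.00 mm²); the cylinder at (-3, 15.5) is not intersected at this z (z outside [3, 14.5]); the 9×7.5 cube at (2, 2.5) contributes its full rectangle (area 67.50 mm²); the sphere at (-3.5, 0): section is a regular 6-gon, circumradius = √(r²−h²) = √(3²−2.6²) = 1.497 (area = (6/2)·1.497²·sin(360°/6) = 5.82 mm²); Subtracting the remaining from the first: starting from the 28×27.5 cube (770.00 mm²), the 9×7.5 cube at (2, 2.5) lies wholly inside it (removes its full 67.50 mm² and its 33.00 mm outline becomes a hole wall); the r=3 sphere at (-3.5, 0) misses the remaining region (no effect) — area = 702.50 mm². Overall, the cross-section is one region with 1 hole. Net area = 702.50 mm².

702.50 mm²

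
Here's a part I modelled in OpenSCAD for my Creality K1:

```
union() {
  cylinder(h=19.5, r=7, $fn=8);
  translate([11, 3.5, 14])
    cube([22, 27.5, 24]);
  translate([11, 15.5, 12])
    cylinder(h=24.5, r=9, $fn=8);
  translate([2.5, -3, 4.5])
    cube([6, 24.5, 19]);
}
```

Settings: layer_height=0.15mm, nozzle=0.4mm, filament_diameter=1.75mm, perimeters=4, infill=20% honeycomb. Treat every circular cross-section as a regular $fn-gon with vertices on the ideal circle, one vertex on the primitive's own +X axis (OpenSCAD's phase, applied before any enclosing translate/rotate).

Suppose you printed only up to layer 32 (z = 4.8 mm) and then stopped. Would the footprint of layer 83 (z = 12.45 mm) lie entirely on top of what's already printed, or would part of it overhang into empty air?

Compare the two slices. At z = 4.8: the cylinder: section is a regular 8-gon, circumradius r=7 (area = (8/2)·7.000²·sin(360°/8) = 138.59 mm²); the cube at (11, 3.5) is not intersected at this z (z outside [14, 38]); the cylinder at (11, 15.5) is not intersected at this z (z outside [12, 36.5]); the cube at (2.5, -3) (footprint 6×24.5) is included at this height (area 147.00 mm²); Combining (union): the regions partially overlap — summed areas 285.59 mm² minus the doubly-counted overlap 30.08 mm² gives 255.51 mm² — area = 255.51 mm². At z = 12.45: the cylinder: section is a regular 8-gon, circumradius r=7 (area = (8/2)·7.000²·sin(360°/8) = 138.59 mm²); the cube at (11, 3.5) is absent (z outside [14, 38]); the r=9 cylinder at (11, 15.5) gives a regular 8-gon of circumradius 9 (constant along its height) (area = (8/2)·9.000²·sin(360°/8) = 229.10 mm²); the cube at (2.5, -3) is present — its section is the full 6×24.5 rectangle (area 147.00 mm²); Combining (union): the regions partially overlap — summed areas 514.70 mm² minus the doubly-counted overlap 97.09 mm² gives 417.61 mm² — area = 417.61 mm². Checking containment: at z = 12.45 the cross-section extends beyond the z = 4.8 cross-section by about 162.09 mm².

part overhangs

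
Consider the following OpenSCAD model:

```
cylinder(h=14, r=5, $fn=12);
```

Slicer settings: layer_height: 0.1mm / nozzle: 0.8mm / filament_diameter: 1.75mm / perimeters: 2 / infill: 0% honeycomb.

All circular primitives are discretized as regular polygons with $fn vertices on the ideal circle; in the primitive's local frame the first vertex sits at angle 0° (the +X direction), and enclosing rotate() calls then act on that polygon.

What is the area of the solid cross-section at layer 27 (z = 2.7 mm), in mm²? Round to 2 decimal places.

At z = 2.7 mm: the cylinder: section is a regular 12-gon, circumradius r=5 (area = (12/2)·5.000²·sin(360°/12) = 75.00 mm²). Overall, the cross-section is a single solid region. Net area = 75.00 mm².

75.00 mm²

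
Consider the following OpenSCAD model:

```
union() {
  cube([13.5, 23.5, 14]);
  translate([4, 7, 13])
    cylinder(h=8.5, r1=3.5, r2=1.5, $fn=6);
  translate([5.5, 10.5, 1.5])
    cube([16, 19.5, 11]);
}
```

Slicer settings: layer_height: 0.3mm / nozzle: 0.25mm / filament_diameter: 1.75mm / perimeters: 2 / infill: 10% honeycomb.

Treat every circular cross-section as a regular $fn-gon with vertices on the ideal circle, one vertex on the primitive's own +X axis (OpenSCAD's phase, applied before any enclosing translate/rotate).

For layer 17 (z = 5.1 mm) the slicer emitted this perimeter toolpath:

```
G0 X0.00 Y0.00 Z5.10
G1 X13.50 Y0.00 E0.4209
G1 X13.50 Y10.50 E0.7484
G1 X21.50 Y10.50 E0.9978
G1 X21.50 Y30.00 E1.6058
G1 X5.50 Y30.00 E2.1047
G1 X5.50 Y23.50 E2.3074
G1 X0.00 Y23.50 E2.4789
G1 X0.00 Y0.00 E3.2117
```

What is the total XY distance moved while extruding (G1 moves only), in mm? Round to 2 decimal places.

Sum the Euclidean lengths of each G1 segment: total = 103.00 mm.

103.00 mm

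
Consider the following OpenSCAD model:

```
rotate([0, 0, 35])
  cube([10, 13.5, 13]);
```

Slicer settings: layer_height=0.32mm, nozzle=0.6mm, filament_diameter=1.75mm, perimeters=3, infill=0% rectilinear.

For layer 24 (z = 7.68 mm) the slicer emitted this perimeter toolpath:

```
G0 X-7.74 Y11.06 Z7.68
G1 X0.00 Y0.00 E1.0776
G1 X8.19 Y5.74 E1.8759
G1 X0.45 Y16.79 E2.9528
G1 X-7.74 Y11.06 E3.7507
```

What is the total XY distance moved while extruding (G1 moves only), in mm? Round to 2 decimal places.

Sum the Euclidean lengths of each G1 segment: total = 46.99 mm.

46.99 mm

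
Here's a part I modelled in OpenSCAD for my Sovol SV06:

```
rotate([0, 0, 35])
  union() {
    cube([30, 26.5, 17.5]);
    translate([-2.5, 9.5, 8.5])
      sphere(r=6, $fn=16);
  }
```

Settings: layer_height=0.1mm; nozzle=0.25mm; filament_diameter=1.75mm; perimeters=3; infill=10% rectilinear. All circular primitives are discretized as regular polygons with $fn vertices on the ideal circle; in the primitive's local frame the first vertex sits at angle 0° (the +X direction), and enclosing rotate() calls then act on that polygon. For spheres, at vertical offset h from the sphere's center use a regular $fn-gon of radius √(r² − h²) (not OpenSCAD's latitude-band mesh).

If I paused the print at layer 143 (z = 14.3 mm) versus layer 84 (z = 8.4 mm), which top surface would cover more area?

layer 84 (z = 8.4 mm)

Layer 143 (z = 14.3): the cube is present — its section is the full 30×26.5 rectangle (area 795.00 mm²); the r=6 sphere at (-2.5, 9.5) slices to a regular 16-gon of circumradius 1.536 (√(r²−h²) with h=5.8 from center) (area = (16/2)·1.536²·sin(360°/16) = 7.23 mm²); Combining (union): the 2 present regions are separate (no shared area or edge), so areas and boundary lengths simply add and each stays a separate island — area = 802.23 mm²; (rotated 35° about Z; rotation is an isometry so areas/perimeters/island counts are preserved). So its area = 802.23 mm². Layer 84 (z = 8.4): the cube (footprint 30×26.5) is included at this height (area 795.00 mm²); the r=6 sphere at (-2.5, 9.5) slices to a regular 16-gon of circumradius 5.999 (√(r²−h²) with h=0.1 from center) (area = (16/2)·5.999²·sin(360°/16) = 110.18 mm²); Merging all regions: the regions partially overlap — summed areas 905.18 mm² minus the doubly-counted overlap 26.36 mm² gives 878.82 mm² — area = 878.82 mm²; (whole slice rotated 35° about Z — lengths, areas and connectivity unchanged). So its area = 878.82 mm². Layer 84 is larger (878.82 vs 802.23 mm²).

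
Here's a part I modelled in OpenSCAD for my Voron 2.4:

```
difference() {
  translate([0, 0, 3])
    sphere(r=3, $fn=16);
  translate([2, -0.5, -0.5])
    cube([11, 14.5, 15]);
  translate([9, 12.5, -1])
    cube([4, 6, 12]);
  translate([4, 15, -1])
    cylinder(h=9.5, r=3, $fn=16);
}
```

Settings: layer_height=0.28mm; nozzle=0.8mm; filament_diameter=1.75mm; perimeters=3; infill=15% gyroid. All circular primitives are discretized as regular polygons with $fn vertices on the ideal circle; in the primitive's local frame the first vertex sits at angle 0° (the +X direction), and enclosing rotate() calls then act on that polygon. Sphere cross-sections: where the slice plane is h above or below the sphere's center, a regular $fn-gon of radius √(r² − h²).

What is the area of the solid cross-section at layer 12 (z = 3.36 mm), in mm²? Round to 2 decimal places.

25.29 mm²

At z = 3.36 mm: the sphere: section is a regular 16-gon, circumradius = √(r²−h²) = √(3²−0.36²) = 2.978 (area = (16/2)·2.978²·sin(360°/16) = 27.16 mm²); the 11×14.5 cube at (2, -0.5) contributes its full rectangle (area 159.50 mm²); the cube at (9, 12.5) (footprint 4×6) is included at this height (area 24.00 mm²); the r=3 cylinder at (4, 15) gives a regular 16-gon of circumradius 3 (constant along its height) (area = (16/2)·3.000²·sin(360°/16) = 27.55 mm²); Taking the first minus the rest: starting from the r=3 sphere (27.16 mm²), the 11×14.5 cube at (2, -0.5) partially overlaps it — only the 1.87 mm² overlap (of its 159.50 mm²) is removed, clipping the outline; the 4×6 cube at (9, 12.5) misses the remaining region (no effect); the r=3 cylinder at (4, 15) misses the remaining region (no effect) — area = 25.29 mm². Overall, the cross-section is a single solid region. Net area = 25.29 mm².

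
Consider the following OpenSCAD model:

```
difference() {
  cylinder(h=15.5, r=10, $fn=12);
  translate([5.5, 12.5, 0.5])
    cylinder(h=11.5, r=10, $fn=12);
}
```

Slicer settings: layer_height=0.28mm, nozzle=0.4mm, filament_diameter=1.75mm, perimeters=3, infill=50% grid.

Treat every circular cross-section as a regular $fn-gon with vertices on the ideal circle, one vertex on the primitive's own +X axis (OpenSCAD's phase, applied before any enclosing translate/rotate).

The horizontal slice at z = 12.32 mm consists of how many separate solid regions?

At z = 12.32 mm: the r=10 cylinder gives a regular 12-gon of circumradius 10 (constant along its height); the cylinder at (5.5, 12.5) is not intersected at this z (z outside [0.5, 12]); Subtracting the remaining from the first: none of the subtracted shapes is present at this height, so the r=10 cylinder is unchanged — 1 connected region. The result has 1 disconnected region.

1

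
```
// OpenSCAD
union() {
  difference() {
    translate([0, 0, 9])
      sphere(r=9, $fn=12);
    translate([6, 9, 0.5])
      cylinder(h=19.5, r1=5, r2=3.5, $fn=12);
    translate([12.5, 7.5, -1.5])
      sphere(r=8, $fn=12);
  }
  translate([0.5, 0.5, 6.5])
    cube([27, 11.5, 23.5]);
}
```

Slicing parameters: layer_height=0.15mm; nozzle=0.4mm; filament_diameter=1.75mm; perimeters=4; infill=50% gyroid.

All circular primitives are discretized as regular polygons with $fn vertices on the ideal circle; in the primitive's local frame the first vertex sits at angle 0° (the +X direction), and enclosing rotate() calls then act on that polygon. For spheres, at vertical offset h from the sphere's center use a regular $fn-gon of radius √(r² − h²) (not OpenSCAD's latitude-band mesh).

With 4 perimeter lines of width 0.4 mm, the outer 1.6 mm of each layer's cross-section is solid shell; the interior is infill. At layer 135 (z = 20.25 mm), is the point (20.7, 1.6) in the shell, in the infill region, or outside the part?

shell

At z = 20.25 mm: the sphere is not intersected at this z (|z−center|=11.250 > r=9); the cone at (6, 9) is absent (z outside [0.5, 20]); the sphere at (12.5, 7.5) does not reach this height (|z−center|=21.750 > r=8); Subtracting the remaining from the first: the first operand is absent here, so nothing remains; the 27×11.5 cube at (0.5, 0.5) contributes its full rectangle; Taking the union: only the 27×11.5 cube at (0.5, 0.5) is present, so the union is just that shape — 1 connected region. Overall, the cross-section is a single solid region. The nearest boundary edge runs (0.50, 0.50)→(27.50, 0.50); distance from the point to it = 1.10 mm. The point is inside the cross-section, 1.10 mm from the nearest boundary — within the 1.6 mm shell band (4 × 0.4).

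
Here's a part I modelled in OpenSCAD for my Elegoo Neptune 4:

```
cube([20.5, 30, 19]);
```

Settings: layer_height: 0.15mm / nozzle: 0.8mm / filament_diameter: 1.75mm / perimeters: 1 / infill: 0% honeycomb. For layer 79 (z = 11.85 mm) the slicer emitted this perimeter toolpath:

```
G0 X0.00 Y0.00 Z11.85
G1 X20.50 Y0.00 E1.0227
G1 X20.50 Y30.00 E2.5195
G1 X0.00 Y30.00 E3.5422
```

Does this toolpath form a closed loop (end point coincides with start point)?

Start point (G0): (0.00, 0.00). End point (last G1): the path does not return to the start — open.

no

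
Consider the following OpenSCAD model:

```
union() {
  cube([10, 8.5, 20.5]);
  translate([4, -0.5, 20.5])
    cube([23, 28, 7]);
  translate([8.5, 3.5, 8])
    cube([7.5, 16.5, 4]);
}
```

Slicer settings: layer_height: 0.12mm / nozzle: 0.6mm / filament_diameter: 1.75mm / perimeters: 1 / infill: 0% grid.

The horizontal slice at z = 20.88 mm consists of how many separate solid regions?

At z = 20.88 mm: the cube is not intersected at this z (z outside [0, 20.5]); the 23×28 cube at (4, -0.5) contributes its full rectangle; the cube at (8.5, 3.5) does not reach this height (z outside [8, 12]); Taking the union: only the 23×28 cube at (4, -0.5) is present, so the union is just that shape — 1 connected region. The result has 1 disconnected region.

1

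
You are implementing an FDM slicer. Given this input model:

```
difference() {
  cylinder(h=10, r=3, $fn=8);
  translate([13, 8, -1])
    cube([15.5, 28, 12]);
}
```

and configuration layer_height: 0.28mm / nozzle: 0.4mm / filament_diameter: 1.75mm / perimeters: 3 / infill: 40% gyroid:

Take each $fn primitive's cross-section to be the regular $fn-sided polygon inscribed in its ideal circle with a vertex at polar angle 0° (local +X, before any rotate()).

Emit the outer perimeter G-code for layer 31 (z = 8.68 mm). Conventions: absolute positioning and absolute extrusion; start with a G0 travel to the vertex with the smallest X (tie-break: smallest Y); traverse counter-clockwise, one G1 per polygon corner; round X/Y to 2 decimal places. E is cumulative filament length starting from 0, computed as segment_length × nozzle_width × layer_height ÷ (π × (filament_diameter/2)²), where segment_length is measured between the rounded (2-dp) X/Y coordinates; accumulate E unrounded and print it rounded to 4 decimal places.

G0 X-3.00 Y0.00 Z8.68
G1 X-2.12 Y-2.12 E0.1069
G1 X0.00 Y-3.00 E0.2138
G1 X2.12 Y-2.12 E0.3206
G1 X3.00 Y0.00 E0.4275
G1 X2.12 Y2.12 E0.5344
G1 X0.00 Y3.00 E0.6413
G1 X-2.12 Y2.12 E0.7482
G1 X-3.00 Y0.00 E0.8551

At z = 8.68 mm: the cylinder: section is a regular 8-gon, circumradius r=3; the cube at (13, 8) is present — its section is the full 15.5×28 rectangle; Taking the first minus the rest: starting from the r=3 cylinder, the 15.5×28 cube at (13, 8) misses the remaining region (no effect) — 1 connected region. The outline is a single polygon with 8 vertices. Extrusion per mm of travel: 0.4 × 0.28 / (π × 0.875²) = 0.046564. Accumulating E over each segment gives final E = 0.8551.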